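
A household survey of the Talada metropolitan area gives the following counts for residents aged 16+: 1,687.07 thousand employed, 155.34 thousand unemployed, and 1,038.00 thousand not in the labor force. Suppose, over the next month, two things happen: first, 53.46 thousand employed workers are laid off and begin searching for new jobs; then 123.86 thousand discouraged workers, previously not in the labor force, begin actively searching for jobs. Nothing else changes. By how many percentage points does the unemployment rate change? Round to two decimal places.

Initially, labor force = 1,687.07 + 155.34 = 1,842.41 thousand, so u = 155.34/1,842.41 = 8.43%.
After the first change, employed falls and unemployed rises by 53.46; labor force unchanged → E = 1,633.61, U = 208.80, labor force = 1,842.41 thousand.
After the second change, unemployed and labor force both rise by 123.86 → E = 1,633.61, U = 332.66, labor force = 1,966.27 thousand.
New unemployment rate = 332.66 / 1,966.27 = 16.92%.
Change = 16.92% − 8.43% = +8.49 percentage points.

The unemployment rate changes by +8.49 percentage points.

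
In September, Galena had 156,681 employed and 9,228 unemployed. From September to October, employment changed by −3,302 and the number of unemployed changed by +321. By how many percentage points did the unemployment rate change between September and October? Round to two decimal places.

The unemployment rate changed by +0.30 percentage points.

September: labor force = 156,681 + 9,228 = 165,909; u = 9,228/165,909 = 5.56%.
October: labor force = 153,379 + 9,549 = 162,928; u = 9,549/162,928 = 5.86%.
Change = 5.86% − 5.56% = +0.30 pp.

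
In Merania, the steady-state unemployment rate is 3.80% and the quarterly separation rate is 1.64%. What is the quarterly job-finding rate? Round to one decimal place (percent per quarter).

Job-finding rate ≈ 41.5% per quarter.

From u* = s/(s+f): f = s·(1−u)/u.
f = 1.64 × (1 − 0.0380) / 0.0380 = 1.5777 / 0.0380 ≈ 41.5% per quarter.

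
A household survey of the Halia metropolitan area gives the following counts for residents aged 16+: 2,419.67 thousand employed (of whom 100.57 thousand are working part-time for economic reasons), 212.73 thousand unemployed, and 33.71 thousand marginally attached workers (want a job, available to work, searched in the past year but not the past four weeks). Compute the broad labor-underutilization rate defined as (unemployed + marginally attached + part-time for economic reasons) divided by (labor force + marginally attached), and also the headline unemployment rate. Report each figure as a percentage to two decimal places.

Broad underutilization rate ≈ 13.02%; headline unemployment rate ≈ 8.08%.

Labor force = 2,419.67 + 212.73 = 2,632.40 thousand.
Numerator = 212.73 + 33.71 + 100.57 = 347.01 thousand.
Denominator = 2,632.40 + 33.71 = 2,666.11 thousand.
Broad rate = 347.01 / 2,666.11 = 13.02%.
Headline unemployment rate = 212.73 / 2,632.40 = 8.08%.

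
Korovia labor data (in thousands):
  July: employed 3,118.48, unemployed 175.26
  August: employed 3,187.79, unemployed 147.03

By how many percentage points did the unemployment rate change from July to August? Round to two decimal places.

July: labor force = 3,118.48 + 175.26 = 3,293.74; u = 175.26/3,293.74 = 5.32%.
August: labor force = 3,187.79 + 147.03 = 3,334.82; u = 147.03/3,334.82 = 4.41%.
Change = 4.41% − 5.32% = −0.91 pp.

The unemployment rate changed by −0.91 percentage points.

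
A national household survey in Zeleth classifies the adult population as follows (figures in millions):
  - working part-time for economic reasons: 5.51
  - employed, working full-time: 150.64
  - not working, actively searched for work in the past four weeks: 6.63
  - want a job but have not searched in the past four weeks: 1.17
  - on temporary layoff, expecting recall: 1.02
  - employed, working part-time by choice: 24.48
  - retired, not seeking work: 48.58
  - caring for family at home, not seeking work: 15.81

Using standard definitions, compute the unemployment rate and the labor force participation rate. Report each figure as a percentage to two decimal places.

Employed = 5.51 + 150.64 + 24.48 = 180.63 million (anyone who worked, including part-time for economic reasons, counts as employed).
Unemployed = 6.63 + 1.02 = 7.65 million (jobless and actively searching, or on temporary layoff).
Labor force = 180.63 + 7.65 = 188.28 million.
Not in labor force = 1.17 + 48.58 + 15.81 = 65.56 million (those not working and not actively searching are outside the labor force — including those who want a job but have given up searching).
Civilian working-age population = 188.28 + 65.56 = 253.84 million.
Unemployment rate = 7.65 / 188.28 = 4.06%.
Labor force participation rate = 188.28 / 253.84 = 74.17%.

Unemployment rate ≈ 4.06%; labor force participation rate ≈ 74.17%.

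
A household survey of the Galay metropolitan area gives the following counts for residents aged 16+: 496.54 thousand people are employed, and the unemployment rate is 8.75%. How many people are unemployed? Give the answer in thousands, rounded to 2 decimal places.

Let U be the number unemployed. The labor force is E + U, and U/(E+U) = 0.0875.
So U = 0.0875 × 496.54 / (1 − 0.0875) = 43.4472 / 0.9125 ≈ 47.61 thousand.

About 47.61 thousand are unemployed.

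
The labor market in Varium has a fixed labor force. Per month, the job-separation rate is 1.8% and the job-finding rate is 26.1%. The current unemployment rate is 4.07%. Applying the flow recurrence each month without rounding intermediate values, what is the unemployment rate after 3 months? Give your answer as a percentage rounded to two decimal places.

With a fixed labor force, u_{t+1} = u_t + s·(1−u_t) − f·u_t = u_t·(1−s−f) + s.
Here 1−s−f = 0.721 and s = 0.018.
u_1 = 0.040700 × 0.721 + 0.018 = 0.047345.
u_2 = 0.047345 × 0.721 + 0.018 = 0.052136.
u_3 = 0.052136 × 0.721 + 0.018 = 0.055590.

Unemployment rate after three months ≈ 5.56%.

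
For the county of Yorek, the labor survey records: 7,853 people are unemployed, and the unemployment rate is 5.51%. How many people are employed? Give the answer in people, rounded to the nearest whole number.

Labor force = U / u = 7,853 / 0.0551 ≈ 142,523.
Employed = labor force − unemployed = 142,523 − 7,853 = 134,670.

About 134,670 are employed.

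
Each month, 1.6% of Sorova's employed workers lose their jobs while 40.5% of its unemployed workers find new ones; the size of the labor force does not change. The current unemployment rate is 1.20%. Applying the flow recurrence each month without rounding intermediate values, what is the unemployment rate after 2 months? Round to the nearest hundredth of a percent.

Unemployment rate after two months ≈ 2.93%.

With a fixed labor force, u_{t+1} = u_t + s·(1−u_t) − f·u_t = u_t·(1−s−f) + s.
Here 1−s−f = 0.579 and s = 0.016.
u_1 = 0.012000 × 0.579 + 0.016 = 0.022948.
u_2 = 0.022948 × 0.579 + 0.016 = 0.029287.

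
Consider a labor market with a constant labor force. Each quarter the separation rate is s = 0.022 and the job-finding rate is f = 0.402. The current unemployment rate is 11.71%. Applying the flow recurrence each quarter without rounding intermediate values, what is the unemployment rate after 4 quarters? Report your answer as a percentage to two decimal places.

Unemployment rate after four quarters ≈ 5.91%.

With a fixed labor force, u_{t+1} = u_t + s·(1−u_t) − f·u_t = u_t·(1−s−f) + s.
Here 1−s−f = 0.576 and s = 0.022.
u_1 = 0.117100 × 0.576 + 0.022 = 0.089450.
u_2 = 0.089450 × 0.576 + 0.022 = 0.073523.
u_3 = 0.073523 × 0.576 + 0.022 = 0.064349.
u_4 = 0.064349 × 0.576 + 0.022 = 0.059065.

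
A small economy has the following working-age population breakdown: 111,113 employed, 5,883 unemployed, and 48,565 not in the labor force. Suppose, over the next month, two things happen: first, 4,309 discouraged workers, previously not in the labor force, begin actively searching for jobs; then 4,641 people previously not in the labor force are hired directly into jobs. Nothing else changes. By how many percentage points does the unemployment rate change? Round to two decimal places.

Initially, labor force = 111,113 + 5,883 = 116,996, so u = 5,883/116,996 = 5.03%.
After the first change, unemployed and labor force both rise by 4,309 → E = 111,113, U = 10,192, labor force = 121,305.
After the second change, employed and labor force both rise by 4,641; unemployed unchanged → E = 115,754, U = 10,192, labor force = 125,946.
New unemployment rate = 10,192 / 125,946 = 8.09%.
Change = 8.09% − 5.03% = +3.06 percentage points.

The unemployment rate changes by +3.06 percentage points.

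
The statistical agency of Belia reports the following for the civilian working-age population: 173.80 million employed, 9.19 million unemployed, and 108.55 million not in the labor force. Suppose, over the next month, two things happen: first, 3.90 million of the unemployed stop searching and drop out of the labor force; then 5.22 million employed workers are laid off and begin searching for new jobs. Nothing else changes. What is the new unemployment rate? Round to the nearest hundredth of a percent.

Initially, labor force = 173.80 + 9.19 = 182.99 million, so u = 9.19/182.99 = 5.02%.
After the first change, unemployed and labor force both fall by 3.90 → E = 173.80, U = 5.29, labor force = 179.09 million.
After the second change, employed falls and unemployed rises by 5.22; labor force unchanged → E = 168.58, U = 10.51, labor force = 179.09 million.
New unemployment rate = 10.51 / 179.09 = 5.87%.

New unemployment rate ≈ 5.87%.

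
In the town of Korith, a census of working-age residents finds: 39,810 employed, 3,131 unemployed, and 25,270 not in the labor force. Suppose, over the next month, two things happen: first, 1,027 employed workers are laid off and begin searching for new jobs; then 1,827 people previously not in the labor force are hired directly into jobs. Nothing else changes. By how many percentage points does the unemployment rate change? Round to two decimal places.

Initially, labor force = 39,810 + 3,131 = 42,941, so u = 3,131/42,941 = 7.29%.
After the first change, employed falls and unemployed rises by 1,027; labor force unchanged → E = 38,783, U = 4,158, labor force = 42,941.
After the second change, employed and labor force both rise by 1,827; unemployed unchanged → E = 40,610, U = 4,158, labor force = 44,768.
New unemployment rate = 4,158 / 44,768 = 9.29%.
Change = 9.29% − 7.29% = +2.00 percentage points.

The unemployment rate changes by +2.00 percentage points.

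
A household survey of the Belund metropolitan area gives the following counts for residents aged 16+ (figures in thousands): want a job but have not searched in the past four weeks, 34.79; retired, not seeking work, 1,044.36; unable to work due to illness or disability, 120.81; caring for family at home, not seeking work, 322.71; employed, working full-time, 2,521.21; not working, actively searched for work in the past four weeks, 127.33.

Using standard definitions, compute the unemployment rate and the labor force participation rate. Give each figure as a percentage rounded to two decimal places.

Unemployment rate ≈ 4.81%; labor force participation rate ≈ 63.50%.

Employed = 2,521.21 thousand.
Unemployed = 127.33 thousand.
Labor force = 2,521.21 + 127.33 = 2,648.54 thousand.
Not in labor force = 34.79 + 1,044.36 + 120.81 + 322.71 = 1,522.67 thousand (those not working and not actively searching are outside the labor force — including those who want a job but have given up searching).
Civilian working-age population = 2,648.54 + 1,522.67 = 4,171.21 thousand.
Unemployment rate = 127.33 / 2,648.54 = 4.81%.
Labor force participation rate = 2,648.54 / 4,171.21 = 63.50%.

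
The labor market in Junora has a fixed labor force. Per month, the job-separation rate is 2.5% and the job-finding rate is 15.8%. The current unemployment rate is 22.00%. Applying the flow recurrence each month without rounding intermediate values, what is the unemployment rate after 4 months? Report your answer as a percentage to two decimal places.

Unemployment rate after four months ≈ 17.38%.

With a fixed labor force, u_{t+1} = u_t + s·(1−u_t) − f·u_t = u_t·(1−s−f) + s.
Here 1−s−f = 0.817 and s = 0.025.
u_1 = 0.220000 × 0.817 + 0.025 = 0.204740.
u_2 = 0.204740 × 0.817 + 0.025 = 0.192273.
u_3 = 0.192273 × 0.817 + 0.025 = 0.182087.
u_4 = 0.182087 × 0.817 + 0.025 = 0.173765.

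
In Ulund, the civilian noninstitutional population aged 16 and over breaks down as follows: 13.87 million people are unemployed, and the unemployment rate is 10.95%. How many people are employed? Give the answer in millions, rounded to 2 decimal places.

About 112.80 million are employed.

Labor force = U / u = 13.87 / 0.1095 ≈ 126.67 million.
Employed = labor force − unemployed = 126.67 − 13.87 = 112.80 million.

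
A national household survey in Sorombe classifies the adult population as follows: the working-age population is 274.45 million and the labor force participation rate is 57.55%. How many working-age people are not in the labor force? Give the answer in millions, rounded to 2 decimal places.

About 116.50 million are not in the labor force.

Share not in the labor force = 1 − 0.5755 = 0.4245.
Not in labor force = 0.4245 × 274.45 ≈ 116.50 million.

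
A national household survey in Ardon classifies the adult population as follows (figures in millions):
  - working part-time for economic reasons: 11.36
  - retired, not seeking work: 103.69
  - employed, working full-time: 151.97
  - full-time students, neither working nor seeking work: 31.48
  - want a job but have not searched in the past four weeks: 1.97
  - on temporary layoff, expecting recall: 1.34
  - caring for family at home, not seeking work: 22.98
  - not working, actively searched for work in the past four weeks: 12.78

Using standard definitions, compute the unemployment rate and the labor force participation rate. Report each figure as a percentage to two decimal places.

Employed = 11.36 + 151.97 = 163.33 million (anyone who worked, including part-time for economic reasons, counts as employed).
Unemployed = 1.34 + 12.78 = 14.12 million (jobless and actively searching, or on temporary layoff).
Labor force = 163.33 + 14.12 = 177.45 million.
Not in labor force = 103.69 + 31.48 + 1.97 + 22.98 = 160.12 million (those not working and not actively searching are outside the labor force — including those who want a job but have given up searching).
Civilian working-age population = 177.45 + 160.12 = 337.57 million.
Unemployment rate = 14.12 / 177.45 = 7.96%.
Labor force participation rate = 177.45 / 337.57 = 52.57%.

Unemployment rate ≈ 7.96%; labor force participation rate ≈ 52.57%.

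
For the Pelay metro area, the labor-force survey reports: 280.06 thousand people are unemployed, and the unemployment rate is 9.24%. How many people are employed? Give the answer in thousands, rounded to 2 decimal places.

About 2,750.89 thousand are employed.

Labor force = U / u = 280.06 / 0.0924 ≈ 3,030.95 thousand.
Employed = labor force − unemployed = 3,030.95 − 280.06 = 2,750.89 thousand.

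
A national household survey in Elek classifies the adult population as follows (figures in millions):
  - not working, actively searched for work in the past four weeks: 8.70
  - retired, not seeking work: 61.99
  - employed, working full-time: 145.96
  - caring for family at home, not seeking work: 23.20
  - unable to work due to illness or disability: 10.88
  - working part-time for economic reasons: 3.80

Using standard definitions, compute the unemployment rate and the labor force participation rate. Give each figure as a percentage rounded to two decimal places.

Employed = 145.96 + 3.80 = 149.76 million (anyone who worked, including part-time for economic reasons, counts as employed).
Unemployed = 8.70 million.
Labor force = 149.76 + 8.70 = 158.46 million.
Not in labor force = 61.99 + 23.20 + 10.88 = 96.07 million (those not working and not actively searching are outside the labor force).
Civilian working-age population = 158.46 + 96.07 = 254.53 million.
Unemployment rate = 8.70 / 158.46 = 5.49%.
Labor force participation rate = 158.46 / 254.53 = 62.26%.

Unemployment rate ≈ 5.49%; labor force participation rate ≈ 62.26%.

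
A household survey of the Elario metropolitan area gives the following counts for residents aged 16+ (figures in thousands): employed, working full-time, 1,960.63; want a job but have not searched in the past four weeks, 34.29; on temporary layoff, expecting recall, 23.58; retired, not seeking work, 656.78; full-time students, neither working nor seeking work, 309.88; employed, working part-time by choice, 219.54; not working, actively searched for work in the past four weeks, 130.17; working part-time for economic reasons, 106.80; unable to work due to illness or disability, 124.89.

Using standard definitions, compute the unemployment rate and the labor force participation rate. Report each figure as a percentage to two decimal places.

Unemployment rate ≈ 6.30%; labor force participation rate ≈ 68.43%.

Employed = 1,960.63 + 219.54 + 106.80 = 2,286.97 thousand (anyone who worked, including part-time for economic reasons, counts as employed).
Unemployed = 23.58 + 130.17 = 153.75 thousand (jobless and actively searching, or on temporary layoff).
Labor force = 2,286.97 + 153.75 = 2,440.72 thousand.
Not in labor force = 34.29 + 656.78 + 309.88 + 124.89 = 1,125.84 thousand (those not working and not actively searching are outside the labor force — including those who want a job but have given up searching).
Civilian working-age population = 2,440.72 + 1,125.84 = 3,566.56 thousand.
Unemployment rate = 153.75 / 2,440.72 = 6.30%.
Labor force participation rate = 2,440.72 / 3,566.56 = 68.43%.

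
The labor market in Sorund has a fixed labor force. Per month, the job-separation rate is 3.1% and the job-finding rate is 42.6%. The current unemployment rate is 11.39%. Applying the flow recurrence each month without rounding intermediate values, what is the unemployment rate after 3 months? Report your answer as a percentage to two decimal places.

Unemployment rate after three months ≈ 7.52%.

With a fixed labor force, u_{t+1} = u_t + s·(1−u_t) − f·u_t = u_t·(1−s−f) + s.
Here 1−s−f = 0.543 and s = 0.031.
u_1 = 0.113900 × 0.543 + 0.031 = 0.092848.
u_2 = 0.092848 × 0.543 + 0.031 = 0.081416.
u_3 = 0.081416 × 0.543 + 0.031 = 0.075209.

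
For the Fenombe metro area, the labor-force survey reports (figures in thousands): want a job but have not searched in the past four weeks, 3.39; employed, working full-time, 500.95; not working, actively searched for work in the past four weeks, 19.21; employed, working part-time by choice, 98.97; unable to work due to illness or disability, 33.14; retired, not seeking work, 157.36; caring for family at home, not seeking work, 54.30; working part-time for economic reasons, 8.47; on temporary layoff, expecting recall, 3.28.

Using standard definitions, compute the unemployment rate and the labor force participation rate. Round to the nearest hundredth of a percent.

Unemployment rate ≈ 3.56%; labor force participation rate ≈ 71.77%.

Employed = 500.95 + 98.97 + 8.47 = 608.39 thousand (anyone who worked, including part-time for economic reasons, counts as employed).
Unemployed = 19.21 + 3.28 = 22.49 thousand (jobless and actively searching, or on temporary layoff).
Labor force = 608.39 + 22.49 = 630.88 thousand.
Not in labor force = 3.39 + 33.14 + 157.36 + 54.30 = 248.19 thousand (those not working and not actively searching are outside the labor force — including those who want a job but have given up searching).
Civilian working-age population = 630.88 + 248.19 = 879.07 thousand.
Unemployment rate = 22.49 / 630.88 = 3.56%.
Labor force participation rate = 630.88 / 879.07 = 71.77%.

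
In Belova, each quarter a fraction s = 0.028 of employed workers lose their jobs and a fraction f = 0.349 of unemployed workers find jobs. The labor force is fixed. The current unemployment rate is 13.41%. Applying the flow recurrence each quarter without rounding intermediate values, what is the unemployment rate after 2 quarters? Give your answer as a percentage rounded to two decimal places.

With a fixed labor force, u_{t+1} = u_t + s·(1−u_t) − f·u_t = u_t·(1−s−f) + s.
Here 1−s−f = 0.623 and s = 0.028.
u_1 = 0.134100 × 0.623 + 0.028 = 0.111544.
u_2 = 0.111544 × 0.623 + 0.028 = 0.097492.

Unemployment rate after two quarters ≈ 9.75%.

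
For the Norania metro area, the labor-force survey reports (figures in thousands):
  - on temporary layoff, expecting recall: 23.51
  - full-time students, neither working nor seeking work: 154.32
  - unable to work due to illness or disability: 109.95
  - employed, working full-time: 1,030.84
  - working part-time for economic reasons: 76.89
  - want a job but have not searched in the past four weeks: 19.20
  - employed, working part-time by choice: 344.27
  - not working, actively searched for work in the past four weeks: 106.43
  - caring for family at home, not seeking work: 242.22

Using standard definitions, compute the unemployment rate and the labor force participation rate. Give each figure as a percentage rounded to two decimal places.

Employed = 1,030.84 + 76.89 + 344.27 = 1,452.00 thousand (anyone who worked, including part-time for economic reasons, counts as employed).
Unemployed = 23.51 + 106.43 = 129.94 thousand (jobless and actively searching, or on temporary layoff).
Labor force = 1,452.00 + 129.94 = 1,581.94 thousand.
Not in labor force = 154.32 + 109.95 + 19.20 + 242.22 = 525.69 thousand (those not working and not actively searching are outside the labor force — including those who want a job but have given up searching).
Civilian working-age population = 1,581.94 + 525.69 = 2,107.63 thousand.
Unemployment rate = 129.94 / 1,581.94 = 8.21%.
Labor force participation rate = 1,581.94 / 2,107.63 = 75.06%.

Unemployment rate ≈ 8.21%; labor force participation rate ≈ 75.06%.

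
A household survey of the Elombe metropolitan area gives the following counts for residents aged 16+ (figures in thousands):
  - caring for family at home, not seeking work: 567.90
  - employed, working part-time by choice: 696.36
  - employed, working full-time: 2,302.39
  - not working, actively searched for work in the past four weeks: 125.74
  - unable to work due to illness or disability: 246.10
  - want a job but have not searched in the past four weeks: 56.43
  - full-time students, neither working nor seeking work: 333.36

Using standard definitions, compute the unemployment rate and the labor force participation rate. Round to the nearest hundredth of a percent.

Unemployment rate ≈ 4.02%; labor force participation rate ≈ 72.19%.

Employed = 696.36 + 2,302.39 = 2,998.75 thousand.
Unemployed = 125.74 thousand.
Labor force = 2,998.75 + 125.74 = 3,124.49 thousand.
Not in labor force = 567.90 + 246.10 + 56.43 + 333.36 = 1,203.79 thousand (those not working and not actively searching are outside the labor force — including those who want a job but have given up searching).
Civilian working-age population = 3,124.49 + 1,203.79 = 4,328.28 thousand.
Unemployment rate = 125.74 / 3,124.49 = 4.02%.
Labor force participation rate = 3,124.49 / 4,328.28 = 72.19%.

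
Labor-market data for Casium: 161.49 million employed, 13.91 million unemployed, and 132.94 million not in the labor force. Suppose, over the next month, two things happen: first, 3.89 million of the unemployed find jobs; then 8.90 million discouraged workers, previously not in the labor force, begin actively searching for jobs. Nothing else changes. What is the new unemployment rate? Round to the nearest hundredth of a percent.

Initially, labor force = 161.49 + 13.91 = 175.40 million, so u = 13.91/175.40 = 7.93%.
After the first change, unemployed falls and employed rises by 3.89; labor force unchanged → E = 165.38, U = 10.02, labor force = 175.40 million.
After the second change, unemployed and labor force both rise by 8.90 → E = 165.38, U = 18.92, labor force = 184.30 million.
New unemployment rate = 18.92 / 184.30 = 10.27%.

New unemployment rate ≈ 10.27%.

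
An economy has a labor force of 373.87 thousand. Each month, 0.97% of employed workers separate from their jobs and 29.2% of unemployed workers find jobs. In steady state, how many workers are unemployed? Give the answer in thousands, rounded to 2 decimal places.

About 12.02 thousand are unemployed in steady state.

Steady-state unemployment rate u* = s/(s+f) = 0.97/(0.97+29.2) = 0.032151.
Unemployed = u* × labor force = 0.032151 × 373.87 ≈ 12.02 thousand.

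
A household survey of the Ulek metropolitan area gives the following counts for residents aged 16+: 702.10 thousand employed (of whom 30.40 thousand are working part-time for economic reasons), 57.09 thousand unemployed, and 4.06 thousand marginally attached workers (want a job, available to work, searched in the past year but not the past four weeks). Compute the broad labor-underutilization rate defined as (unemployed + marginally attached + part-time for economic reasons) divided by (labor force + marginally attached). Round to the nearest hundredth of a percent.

Labor force = 702.10 + 57.09 = 759.19 thousand.
Numerator = 57.09 + 4.06 + 30.40 = 91.55 thousand.
Denominator = 759.19 + 4.06 = 763.25 thousand.
Broad rate = 91.55 / 763.25 = 11.99%.

Broad underutilization rate ≈ 11.99%.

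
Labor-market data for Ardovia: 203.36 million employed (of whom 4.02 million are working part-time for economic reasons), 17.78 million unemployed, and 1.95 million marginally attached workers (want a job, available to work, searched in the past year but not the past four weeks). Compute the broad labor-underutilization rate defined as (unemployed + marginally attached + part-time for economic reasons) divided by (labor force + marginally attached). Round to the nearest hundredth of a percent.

Broad underutilization rate ≈ 10.65%.

Labor force = 203.36 + 17.78 = 221.14 million.
Numerator = 17.78 + 1.95 + 4.02 = 23.75 million.
Denominator = 221.14 + 1.95 = 223.09 million.
Broad rate = 23.75 / 223.09 = 10.65%.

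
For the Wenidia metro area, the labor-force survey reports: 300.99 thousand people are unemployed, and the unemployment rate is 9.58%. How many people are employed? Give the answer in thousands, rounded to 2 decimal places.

Labor force = U / u = 300.99 / 0.0958 ≈ 3,141.86 thousand.
Employed = labor force − unemployed = 3,141.86 − 300.99 = 2,840.87 thousand.

About 2,840.87 thousand are employed.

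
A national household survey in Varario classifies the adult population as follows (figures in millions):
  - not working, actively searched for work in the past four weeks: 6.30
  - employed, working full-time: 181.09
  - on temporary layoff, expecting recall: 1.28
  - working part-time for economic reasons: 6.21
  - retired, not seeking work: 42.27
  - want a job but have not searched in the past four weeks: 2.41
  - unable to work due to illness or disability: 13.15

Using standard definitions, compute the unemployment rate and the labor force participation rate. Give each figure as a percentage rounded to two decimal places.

Employed = 181.09 + 6.21 = 187.30 million (anyone who worked, including part-time for economic reasons, counts as employed).
Unemployed = 6.30 + 1.28 = 7.58 million (jobless and actively searching, or on temporary layoff).
Labor force = 187.30 + 7.58 = 194.88 million.
Not in labor force = 42.27 + 2.41 + 13.15 = 57.83 million (those not working and not actively searching are outside the labor force — including those who want a job but have given up searching).
Civilian working-age population = 194.88 + 57.83 = 252.71 million.
Unemployment rate = 7.58 / 194.88 = 3.89%.
Labor force participation rate = 194.88 / 252.71 = 77.12%.

Unemployment rate ≈ 3.89%; labor force participation rate ≈ 77.12%.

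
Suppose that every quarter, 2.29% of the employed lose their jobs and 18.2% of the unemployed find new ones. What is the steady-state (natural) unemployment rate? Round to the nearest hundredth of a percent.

At steady state the flows balance: s·E = f·U, so U/(E+U) = s/(s+f).
u* = 2.29 / (2.29 + 18.2) = 2.29 / 20.49 = 11.18%.

Steady-state unemployment rate ≈ 11.18%.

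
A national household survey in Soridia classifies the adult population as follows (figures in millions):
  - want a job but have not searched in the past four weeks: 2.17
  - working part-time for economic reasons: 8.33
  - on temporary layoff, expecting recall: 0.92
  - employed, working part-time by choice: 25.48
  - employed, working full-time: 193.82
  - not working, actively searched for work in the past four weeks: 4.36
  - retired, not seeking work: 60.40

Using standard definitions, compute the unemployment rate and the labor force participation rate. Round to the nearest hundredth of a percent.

Employed = 8.33 + 25.48 + 193.82 = 227.63 million (anyone who worked, including part-time for economic reasons, counts as employed).
Unemployed = 0.92 + 4.36 = 5.28 million (jobless and actively searching, or on temporary layoff).
Labor force = 227.63 + 5.28 = 232.91 million.
Not in labor force = 2.17 + 60.40 = 62.57 million (those not working and not actively searching are outside the labor force — including those who want a job but have given up searching).
Civilian working-age population = 232.91 + 62.57 = 295.48 million.
Unemployment rate = 5.28 / 232.91 = 2.27%.
Labor force participation rate = 232.91 / 295.48 = 78.82%.

Unemployment rate ≈ 2.27%; labor force participation rate ≈ 78.82%.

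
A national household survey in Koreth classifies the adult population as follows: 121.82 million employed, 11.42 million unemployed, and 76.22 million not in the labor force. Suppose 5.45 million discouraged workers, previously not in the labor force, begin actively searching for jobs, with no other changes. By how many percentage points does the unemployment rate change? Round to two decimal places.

Initially, labor force = 121.82 + 11.42 = 133.24 million, so u = 11.42/133.24 = 8.57%.
After the change, unemployed and labor force both rise by 5.45 → E = 121.82, U = 16.87, labor force = 138.69 million.
New unemployment rate = 16.87 / 138.69 = 12.16%.
Change = 12.16% − 8.57% = +3.59 percentage points.

The unemployment rate changes by +3.59 percentage points.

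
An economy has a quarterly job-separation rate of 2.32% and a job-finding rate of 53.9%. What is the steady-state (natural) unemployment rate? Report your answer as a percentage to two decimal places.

Steady-state unemployment rate ≈ 4.13%.

At steady state the flows balance: s·E = f·U, so U/(E+U) = s/(s+f).
u* = 2.32 / (2.32 + 53.9) = 2.32 / 56.22 = 4.13%.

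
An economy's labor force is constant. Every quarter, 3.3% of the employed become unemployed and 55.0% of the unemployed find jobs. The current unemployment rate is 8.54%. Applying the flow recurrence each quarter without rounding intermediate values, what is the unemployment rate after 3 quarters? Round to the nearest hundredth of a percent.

Unemployment rate after three quarters ≈ 5.87%.

With a fixed labor force, u_{t+1} = u_t + s·(1−u_t) − f·u_t = u_t·(1−s−f) + s.
Here 1−s−f = 0.417 and s = 0.033.
u_1 = 0.085400 × 0.417 + 0.033 = 0.068612.
u_2 = 0.068612 × 0.417 + 0.033 = 0.061611.
u_3 = 0.061611 × 0.417 + 0.033 = 0.058692.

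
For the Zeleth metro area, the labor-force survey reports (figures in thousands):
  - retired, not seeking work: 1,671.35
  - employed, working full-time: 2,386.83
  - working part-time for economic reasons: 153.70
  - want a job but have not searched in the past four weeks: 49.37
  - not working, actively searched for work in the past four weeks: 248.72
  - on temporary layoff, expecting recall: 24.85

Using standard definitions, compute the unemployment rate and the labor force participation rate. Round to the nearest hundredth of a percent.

Unemployment rate ≈ 9.72%; labor force participation rate ≈ 62.06%.

Employed = 2,386.83 + 153.70 = 2,540.53 thousand (anyone who worked, including part-time for economic reasons, counts as employed).
Unemployed = 248.72 + 24.85 = 273.57 thousand (jobless and actively searching, or on temporary layoff).
Labor force = 2,540.53 + 273.57 = 2,814.10 thousand.
Not in labor force = 1,671.35 + 49.37 = 1,720.72 thousand (those not working and not actively searching are outside the labor force — including those who want a job but have given up searching).
Civilian working-age population = 2,814.10 + 1,720.72 = 4,534.82 thousand.
Unemployment rate = 273.57 / 2,814.10 = 9.72%.
Labor force participation rate = 2,814.10 / 4,534.82 = 62.06%.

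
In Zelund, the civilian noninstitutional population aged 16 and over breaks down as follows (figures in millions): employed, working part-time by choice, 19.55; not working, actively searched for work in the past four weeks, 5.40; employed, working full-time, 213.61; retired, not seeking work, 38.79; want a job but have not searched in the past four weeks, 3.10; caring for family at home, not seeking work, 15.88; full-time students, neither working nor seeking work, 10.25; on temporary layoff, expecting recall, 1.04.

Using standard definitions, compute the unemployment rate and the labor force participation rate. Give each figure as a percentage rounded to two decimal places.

Employed = 19.55 + 213.61 = 233.16 million.
Unemployed = 5.40 + 1.04 = 6.44 million (jobless and actively searching, or on temporary layoff).
Labor force = 233.16 + 6.44 = 239.60 million.
Not in labor force = 38.79 + 3.10 + 15.88 + 10.25 = 68.02 million (those not working and not actively searching are outside the labor force — including those who want a job but have given up searching).
Civilian working-age population = 239.60 + 68.02 = 307.62 million.
Unemployment rate = 6.44 / 239.60 = 2.69%.
Labor force participation rate = 239.60 / 307.62 = 77.89%.

Unemployment rate ≈ 2.69%; labor force participation rate ≈ 77.89%.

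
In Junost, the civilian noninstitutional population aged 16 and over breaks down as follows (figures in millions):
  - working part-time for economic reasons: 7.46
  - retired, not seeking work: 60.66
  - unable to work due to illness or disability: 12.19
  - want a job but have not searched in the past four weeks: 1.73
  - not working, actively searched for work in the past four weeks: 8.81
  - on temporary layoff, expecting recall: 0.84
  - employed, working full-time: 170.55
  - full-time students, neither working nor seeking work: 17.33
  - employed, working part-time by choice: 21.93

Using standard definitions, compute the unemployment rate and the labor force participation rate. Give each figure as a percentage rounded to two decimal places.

Unemployment rate ≈ 4.60%; labor force participation rate ≈ 69.52%.

Employed = 7.46 + 170.55 + 21.93 = 199.94 million (anyone who worked, including part-time for economic reasons, counts as employed).
Unemployed = 8.81 + 0.84 = 9.65 million (jobless and actively searching, or on temporary layoff).
Labor force = 199.94 + 9.65 = 209.59 million.
Not in labor force = 60.66 + 12.19 + 1.73 + 17.33 = 91.91 million (those not working and not actively searching are outside the labor force — including those who want a job but have given up searching).
Civilian working-age population = 209.59 + 91.91 = 301.50 million.
Unemployment rate = 9.65 / 209.59 = 4.60%.
Labor force participation rate = 209.59 / 301.50 = 69.52%.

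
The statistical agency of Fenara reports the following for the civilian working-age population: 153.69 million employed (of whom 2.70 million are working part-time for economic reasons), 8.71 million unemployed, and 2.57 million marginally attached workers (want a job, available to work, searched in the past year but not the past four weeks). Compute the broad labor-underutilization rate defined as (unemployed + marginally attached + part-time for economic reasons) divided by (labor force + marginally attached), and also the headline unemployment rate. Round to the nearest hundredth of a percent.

Broad underutilization rate ≈ 8.47%; headline unemployment rate ≈ 5.36%.

Labor force = 153.69 + 8.71 = 162.40 million.
Numerator = 8.71 + 2.57 + 2.70 = 13.98 million.
Denominator = 162.40 + 2.57 = 164.97 million.
Broad rate = 13.98 / 164.97 = 8.47%.
Headline unemployment rate = 8.71 / 162.40 = 5.36%.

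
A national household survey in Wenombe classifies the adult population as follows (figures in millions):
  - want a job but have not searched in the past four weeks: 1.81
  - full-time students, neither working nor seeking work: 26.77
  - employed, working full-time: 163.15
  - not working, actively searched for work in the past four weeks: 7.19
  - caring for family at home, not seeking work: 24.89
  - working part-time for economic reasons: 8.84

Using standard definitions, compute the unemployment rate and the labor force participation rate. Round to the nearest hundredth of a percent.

Employed = 163.15 + 8.84 = 171.99 million (anyone who worked, including part-time for economic reasons, counts as employed).
Unemployed = 7.19 million.
Labor force = 171.99 + 7.19 = 179.18 million.
Not in labor force = 1.81 + 26.77 + 24.89 = 53.47 million (those not working and not actively searching are outside the labor force — including those who want a job but have given up searching).
Civilian working-age population = 179.18 + 53.47 = 232.65 million.
Unemployment rate = 7.19 / 179.18 = 4.01%.
Labor force participation rate = 179.18 / 232.65 = 77.02%.

Unemployment rate ≈ 4.01%; labor force participation rate ≈ 77.02%.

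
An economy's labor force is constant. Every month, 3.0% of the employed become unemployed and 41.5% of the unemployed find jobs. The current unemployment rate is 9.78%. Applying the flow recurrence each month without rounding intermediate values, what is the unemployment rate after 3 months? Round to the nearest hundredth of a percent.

With a fixed labor force, u_{t+1} = u_t + s·(1−u_t) − f·u_t = u_t·(1−s−f) + s.
Here 1−s−f = 0.555 and s = 0.030.
u_1 = 0.097800 × 0.555 + 0.030 = 0.084279.
u_2 = 0.084279 × 0.555 + 0.030 = 0.076775.
u_3 = 0.076775 × 0.555 + 0.030 = 0.072610.

Unemployment rate after three months ≈ 7.26%.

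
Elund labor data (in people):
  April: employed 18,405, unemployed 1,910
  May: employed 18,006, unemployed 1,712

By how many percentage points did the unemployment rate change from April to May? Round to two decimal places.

The unemployment rate changed by −0.72 percentage points.

April: labor force = 18,405 + 1,910 = 20,315; u = 1,910/20,315 = 9.40%.
May: labor force = 18,006 + 1,712 = 19,718; u = 1,712/19,718 = 8.68%.
Change = 8.68% − 9.40% = −0.72 pp.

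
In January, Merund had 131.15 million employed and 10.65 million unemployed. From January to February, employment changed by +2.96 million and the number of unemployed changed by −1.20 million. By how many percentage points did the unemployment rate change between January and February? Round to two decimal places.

January: labor force = 131.15 + 10.65 = 141.80; u = 10.65/141.80 = 7.51%.
February: labor force = 134.11 + 9.45 = 143.56; u = 9.45/143.56 = 6.58%.
Change = 6.58% − 7.51% = −0.93 pp.

The unemployment rate changed by −0.93 percentage points.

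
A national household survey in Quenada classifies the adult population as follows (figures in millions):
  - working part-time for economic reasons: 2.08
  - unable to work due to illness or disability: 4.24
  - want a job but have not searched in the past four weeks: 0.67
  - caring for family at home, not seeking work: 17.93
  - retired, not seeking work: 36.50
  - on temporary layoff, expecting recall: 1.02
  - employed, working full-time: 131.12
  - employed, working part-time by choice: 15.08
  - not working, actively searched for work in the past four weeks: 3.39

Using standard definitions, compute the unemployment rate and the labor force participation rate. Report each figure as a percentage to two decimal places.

Employed = 2.08 + 131.12 + 15.08 = 148.28 million (anyone who worked, including part-time for economic reasons, counts as employed).
Unemployed = 1.02 + 3.39 = 4.41 million (jobless and actively searching, or on temporary layoff).
Labor force = 148.28 + 4.41 = 152.69 million.
Not in labor force = 4.24 + 0.67 + 17.93 + 36.50 = 59.34 million (those not working and not actively searching are outside the labor force — including those who want a job but have given up searching).
Civilian working-age population = 152.69 + 59.34 = 212.03 million.
Unemployment rate = 4.41 / 152.69 = 2.89%.
Labor force participation rate = 152.69 / 212.03 = 72.01%.

Unemployment rate ≈ 2.89%; labor force participation rate ≈ 72.01%.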